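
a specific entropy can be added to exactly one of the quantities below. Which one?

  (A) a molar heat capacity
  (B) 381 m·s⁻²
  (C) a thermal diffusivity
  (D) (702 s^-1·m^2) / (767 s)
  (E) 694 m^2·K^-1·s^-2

(E)

Reference: [specific entropy] = m²·s⁻²·K⁻¹.
Each option:
  (A) [molar heat capacity] = kg·m²·s⁻²·K⁻¹·mol⁻¹
  (B) m·s⁻²
  (C) [thermal diffusivity] = m²·s⁻¹
  (D) [m²·s⁻¹] / [s] = m²·s⁻²
  (E) m²·s⁻²·K⁻¹  ← same
Only (E) matches m²·s⁻²·K⁻¹.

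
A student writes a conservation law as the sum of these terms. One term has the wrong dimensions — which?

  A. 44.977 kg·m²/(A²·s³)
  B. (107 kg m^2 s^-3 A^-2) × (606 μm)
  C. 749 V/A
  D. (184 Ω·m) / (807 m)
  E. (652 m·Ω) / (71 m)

B.

In SI base units:
  A. kg·m²·s⁻³·A⁻²
  B. [kg·m²·s⁻³·A⁻²] · [m] = kg·m³·s⁻³·A⁻²
  C. V·A⁻¹ = J·C⁻¹·A⁻¹ = kg·m²·s⁻³·A⁻²
  D. [kg·m³·s⁻³·A⁻²] / [m] = kg·m²·s⁻³·A⁻²
  E. [kg·m³·s⁻³·A⁻²] / [m] = kg·m²·s⁻³·A⁻²
All reduce to kg·m²·s⁻³·A⁻² except B., which is kg·m³·s⁻³·A⁻².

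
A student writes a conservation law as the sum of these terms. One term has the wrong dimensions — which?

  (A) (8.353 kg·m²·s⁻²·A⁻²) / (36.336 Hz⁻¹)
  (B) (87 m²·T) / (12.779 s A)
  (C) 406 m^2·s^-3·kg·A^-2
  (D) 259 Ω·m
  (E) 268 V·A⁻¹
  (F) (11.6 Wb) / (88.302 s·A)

Expand each in SI base units:
  (A) [kg·m²·s⁻²·A⁻²] / [s] = kg·m²·s⁻³·A⁻²
  (B) [kg·m²·s⁻²·A⁻¹] / [s·A] = kg·m²·s⁻³·A⁻²
  (C) kg·m²·s⁻³·A⁻²
  (D) Ω·m = V·A⁻¹·m = kg·m³·s⁻³·A⁻²
  (E) V·A⁻¹ = J·C⁻¹·A⁻¹ = kg·m²·s⁻³·A⁻²
  (F) [kg·m²·s⁻²·A⁻¹] / [s·A] = kg·m²·s⁻³·A⁻²
All reduce to kg·m²·s⁻³·A⁻² except (D), which is kg·m³·s⁻³·A⁻².

(D)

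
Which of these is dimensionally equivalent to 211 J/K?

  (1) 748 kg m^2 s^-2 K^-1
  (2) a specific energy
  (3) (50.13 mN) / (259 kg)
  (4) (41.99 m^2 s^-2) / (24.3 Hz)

Reference: J·K⁻¹ = N·m·K⁻¹ = kg·m²·s⁻²·K⁻¹.
Each option:
  (1) kg·m²·s⁻²·K⁻¹  ← same
  (2) [specific energy] = m²·s⁻²
  (3) [kg·m·s⁻²] / [kg] = m·s⁻²
  (4) [m²·s⁻²] / [s⁻¹] = m²·s⁻¹
Only (1) matches kg·m²·s⁻²·K⁻¹.

(1)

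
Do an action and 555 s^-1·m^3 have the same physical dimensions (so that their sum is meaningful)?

Expand each in SI base units:
  an action:  [action] = kg·m²·s⁻¹
  555 s^-1·m^3:  m³·s⁻¹
kg·m²·s⁻¹ ≠ m³·s⁻¹, so they cannot be added.

No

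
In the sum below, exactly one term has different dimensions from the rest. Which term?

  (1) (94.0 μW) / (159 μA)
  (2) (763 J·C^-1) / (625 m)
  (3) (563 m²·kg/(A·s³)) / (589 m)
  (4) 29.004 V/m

(1)

Dimensions:
  (1) [kg·m²·s⁻³] / [A] = kg·m²·s⁻³·A⁻¹
  (2) [kg·m²·s⁻³·A⁻¹] / [m] = kg·m·s⁻³·A⁻¹
  (3) [kg·m²·s⁻³·A⁻¹] / [m] = kg·m·s⁻³·A⁻¹
  (4) V·m⁻¹ = J·C⁻¹·m⁻¹ = kg·m·s⁻³·A⁻¹
All reduce to kg·m·s⁻³·A⁻¹ except (1), which is kg·m²·s⁻³·A⁻¹.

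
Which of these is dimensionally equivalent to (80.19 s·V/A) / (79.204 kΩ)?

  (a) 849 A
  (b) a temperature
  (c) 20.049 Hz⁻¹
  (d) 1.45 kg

Reference: [kg·m²·s⁻²·A⁻²] / [kg·m²·s⁻³·A⁻²] = s.
Each option:
  (a) A
  (b) [temperature] = K
  (c) Hz⁻¹ = (s⁻¹)⁻¹ = s  ← same
  (d) kg
Only (c) matches s.

(c)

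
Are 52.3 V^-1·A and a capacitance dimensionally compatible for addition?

In SI base units:
  52.3 V^-1·A:  A·V⁻¹ = A·(J·C⁻¹)⁻¹ = kg⁻¹·m⁻²·s³·A²
  a capacitance:  [capacitance] = kg⁻¹·m⁻²·s⁴·A²
kg⁻¹·m⁻²·s³·A² ≠ kg⁻¹·m⁻²·s⁴·A², so they cannot be added.

No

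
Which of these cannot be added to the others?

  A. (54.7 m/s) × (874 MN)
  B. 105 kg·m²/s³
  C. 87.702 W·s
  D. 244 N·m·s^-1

Dimensions:
  A. [m·s⁻¹] · [kg·m·s⁻²] = kg·m²·s⁻³
  B. kg·m²·s⁻³
  C. W·s = J·s⁻¹·s = kg·m²·s⁻²
  D. N·m·s⁻¹ = kg·m·s⁻²·m·s⁻¹ = kg·m²·s⁻³
All reduce to kg·m²·s⁻³ except C., which is kg·m²·s⁻².

C.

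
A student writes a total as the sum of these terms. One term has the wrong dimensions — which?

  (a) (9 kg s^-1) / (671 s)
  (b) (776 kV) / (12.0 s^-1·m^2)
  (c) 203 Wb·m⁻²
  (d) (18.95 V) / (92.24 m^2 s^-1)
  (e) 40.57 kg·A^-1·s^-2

(a)

In SI base units:
  (a) [kg·s⁻¹] / [s] = kg·s⁻²
  (b) [kg·m²·s⁻³·A⁻¹] / [m²·s⁻¹] = kg·s⁻²·A⁻¹
  (c) Wb·m⁻² = V·s·m⁻² = kg·s⁻²·A⁻¹
  (d) [kg·m²·s⁻³·A⁻¹] / [m²·s⁻¹] = kg·s⁻²·A⁻¹
  (e) kg·s⁻²·A⁻¹
All reduce to kg·s⁻²·A⁻¹ except (a), which is kg·s⁻².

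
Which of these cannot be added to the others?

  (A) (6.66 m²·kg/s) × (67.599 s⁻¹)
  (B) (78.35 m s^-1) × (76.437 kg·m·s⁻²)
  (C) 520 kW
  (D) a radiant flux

Expand each in SI base units:
  (A) [kg·m²·s⁻¹] · [s⁻¹] = kg·m²·s⁻²
  (B) [m·s⁻¹] · [kg·m·s⁻²] = kg·m²·s⁻³
  (C) W = J·s⁻¹ = kg·m²·s⁻³
  (D) [radiant flux] = kg·m²·s⁻³
All reduce to kg·m²·s⁻³ except (A), which is kg·m²·s⁻².

(A)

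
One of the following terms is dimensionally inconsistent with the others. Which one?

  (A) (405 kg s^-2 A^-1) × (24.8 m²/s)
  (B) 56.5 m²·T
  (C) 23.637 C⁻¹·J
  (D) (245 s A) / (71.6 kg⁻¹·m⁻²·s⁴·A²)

(B)

Reduce each to base SI dimensions:
  (A) [kg·s⁻²·A⁻¹] · [m²·s⁻¹] = kg·m²·s⁻³·A⁻¹
  (B) T·m² = Wb·m⁻²·m² = kg·m²·s⁻²·A⁻¹
  (C) J·C⁻¹ = N·m·(s·A)⁻¹ = kg·m²·s⁻³·A⁻¹
  (D) [s·A] / [kg⁻¹·m⁻²·s⁴·A²] = kg·m²·s⁻³·A⁻¹
All reduce to kg·m²·s⁻³·A⁻¹ except (B), which is kg·m²·s⁻²·A⁻¹.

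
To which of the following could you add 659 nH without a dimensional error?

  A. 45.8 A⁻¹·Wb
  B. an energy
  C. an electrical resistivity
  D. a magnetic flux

A.

Reference: H = V·s·A⁻¹ = kg·m²·s⁻²·A⁻².
Each option:
  A. Wb·A⁻¹ = V·s·A⁻¹ = kg·m²·s⁻²·A⁻²  ← same
  B. [energy] = kg·m²·s⁻²
  C. [electrical resistivity] = kg·m³·s⁻³·A⁻²
  D. [magnetic flux] = kg·m²·s⁻²·A⁻¹
Only A. matches kg·m²·s⁻²·A⁻².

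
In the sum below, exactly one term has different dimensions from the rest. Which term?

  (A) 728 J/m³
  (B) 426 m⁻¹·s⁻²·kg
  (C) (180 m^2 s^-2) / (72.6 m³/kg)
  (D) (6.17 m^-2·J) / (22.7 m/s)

Dimensions:
  (A) J·m⁻³ = N·m·m⁻³ = kg·m⁻¹·s⁻²
  (B) kg·m⁻¹·s⁻²
  (C) [m²·s⁻²] / [kg⁻¹·m³] = kg·m⁻¹·s⁻²
  (D) [kg·s⁻²] / [m·s⁻¹] = kg·m⁻¹·s⁻¹
All reduce to kg·m⁻¹·s⁻² except (D), which is kg·m⁻¹·s⁻¹.

(D)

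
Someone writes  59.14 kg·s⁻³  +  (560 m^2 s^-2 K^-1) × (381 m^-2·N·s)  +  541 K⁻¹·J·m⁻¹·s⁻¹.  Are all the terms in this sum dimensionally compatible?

Dimensions:
  59.14 kg·s⁻³:  kg·s⁻³
  (560 m^2 s^-2 K^-1) × (381 m^-2·N·s):  [m²·s⁻²·K⁻¹] · [kg·m⁻¹·s⁻¹] = kg·m·s⁻³·K⁻¹
  541 K⁻¹·J·m⁻¹·s⁻¹:  J·s⁻¹·m⁻¹·K⁻¹ = N·m·s⁻¹·m⁻¹·K⁻¹ = kg·m·s⁻³·K⁻¹
The terms do not share a single dimension (kg·m·s⁻³·K⁻¹ vs kg·s⁻³).

No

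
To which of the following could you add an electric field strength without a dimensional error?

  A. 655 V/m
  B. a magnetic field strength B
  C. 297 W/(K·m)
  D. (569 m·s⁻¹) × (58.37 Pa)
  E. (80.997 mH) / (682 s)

A.

Reference: [electric field strength] = kg·m·s⁻³·A⁻¹.
Each option:
  A. V·m⁻¹ = J·C⁻¹·m⁻¹ = kg·m·s⁻³·A⁻¹  ← same
  B. [magnetic field strength B] = kg·s⁻²·A⁻¹
  C. W·m⁻¹·K⁻¹ = J·s⁻¹·m⁻¹·K⁻¹ = kg·m·s⁻³·K⁻¹
  D. [m·s⁻¹] · [kg·m⁻¹·s⁻²] = kg·s⁻³
  E. [kg·m²·s⁻²·A⁻²] / [s] = kg·m²·s⁻³·A⁻²
Only A. matches kg·m·s⁻³·A⁻¹.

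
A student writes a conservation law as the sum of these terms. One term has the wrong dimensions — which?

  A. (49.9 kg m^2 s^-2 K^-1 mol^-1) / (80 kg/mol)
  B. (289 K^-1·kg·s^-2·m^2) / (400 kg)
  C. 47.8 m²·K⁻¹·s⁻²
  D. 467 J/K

D.

Work out the base dimensions of each:
  A. [kg·m²·s⁻²·K⁻¹·mol⁻¹] / [kg·mol⁻¹] = m²·s⁻²·K⁻¹
  B. [kg·m²·s⁻²·K⁻¹] / [kg] = m²·s⁻²·K⁻¹
  C. m²·s⁻²·K⁻¹
  D. J·K⁻¹ = N·m·K⁻¹ = kg·m²·s⁻²·K⁻¹
All reduce to m²·s⁻²·K⁻¹ except D., which is kg·m²·s⁻²·K⁻¹.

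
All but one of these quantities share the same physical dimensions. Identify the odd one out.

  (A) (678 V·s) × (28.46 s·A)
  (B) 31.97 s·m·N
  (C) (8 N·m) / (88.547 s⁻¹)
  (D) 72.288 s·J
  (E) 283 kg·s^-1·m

Reduce each to base SI dimensions:
  (A) [kg·m²·s⁻²·A⁻¹] · [s·A] = kg·m²·s⁻¹
  (B) N·m·s = kg·m·s⁻²·m·s = kg·m²·s⁻¹
  (C) [kg·m²·s⁻²] / [s⁻¹] = kg·m²·s⁻¹
  (D) J·s = N·m·s = kg·m²·s⁻¹
  (E) kg·m·s⁻¹
All reduce to kg·m²·s⁻¹ except (E), which is kg·m·s⁻¹.

(E)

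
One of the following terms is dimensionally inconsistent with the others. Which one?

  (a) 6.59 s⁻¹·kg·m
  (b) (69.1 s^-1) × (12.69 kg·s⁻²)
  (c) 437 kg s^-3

Reduce each to base SI dimensions:
  (a) kg·m·s⁻¹
  (b) [s⁻¹] · [kg·s⁻²] = kg·s⁻³
  (c) kg·s⁻³
All reduce to kg·s⁻³ except (a), which is kg·m·s⁻¹.

(a)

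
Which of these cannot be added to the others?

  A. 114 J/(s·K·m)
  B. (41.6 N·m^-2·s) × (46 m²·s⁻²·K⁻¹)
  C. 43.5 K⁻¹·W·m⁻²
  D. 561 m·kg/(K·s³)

C.

Reduce each to base SI dimensions:
  A. J·s⁻¹·m⁻¹·K⁻¹ = N·m·s⁻¹·m⁻¹·K⁻¹ = kg·m·s⁻³·K⁻¹
  B. [kg·m⁻¹·s⁻¹] · [m²·s⁻²·K⁻¹] = kg·m·s⁻³·K⁻¹
  C. W·m⁻²·K⁻¹ = J·s⁻¹·m⁻²·K⁻¹ = kg·s⁻³·K⁻¹
  D. kg·m·s⁻³·K⁻¹
All reduce to kg·m·s⁻³·K⁻¹ except C., which is kg·s⁻³·K⁻¹.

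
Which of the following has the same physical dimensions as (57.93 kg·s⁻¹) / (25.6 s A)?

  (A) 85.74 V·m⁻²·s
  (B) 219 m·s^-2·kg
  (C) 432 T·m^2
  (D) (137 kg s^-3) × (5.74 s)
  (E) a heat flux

Reference: [kg·s⁻¹] / [s·A] = kg·s⁻²·A⁻¹.
Each option:
  (A) V·s·m⁻² = J·C⁻¹·s·m⁻² = kg·s⁻²·A⁻¹  ← same
  (B) kg·m·s⁻²
  (C) T·m² = Wb·m⁻²·m² = kg·m²·s⁻²·A⁻¹
  (D) [kg·s⁻³] · [s] = kg·s⁻²
  (E) [heat flux] = kg·s⁻³
Only (A) matches kg·s⁻²·A⁻¹.

(A)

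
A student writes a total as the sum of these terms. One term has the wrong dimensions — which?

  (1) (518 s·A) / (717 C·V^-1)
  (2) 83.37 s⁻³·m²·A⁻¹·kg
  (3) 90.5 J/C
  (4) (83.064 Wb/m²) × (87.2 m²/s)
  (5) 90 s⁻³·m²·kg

Work out the base dimensions of each:
  (1) [s·A] / [kg⁻¹·m⁻²·s⁴·A²] = kg·m²·s⁻³·A⁻¹
  (2) kg·m²·s⁻³·A⁻¹
  (3) J·C⁻¹ = N·m·(s·A)⁻¹ = kg·m²·s⁻³·A⁻¹
  (4) [kg·s⁻²·A⁻¹] · [m²·s⁻¹] = kg·m²·s⁻³·A⁻¹
  (5) kg·m²·s⁻³
All reduce to kg·m²·s⁻³·A⁻¹ except (5), which is kg·m²·s⁻³.

(5)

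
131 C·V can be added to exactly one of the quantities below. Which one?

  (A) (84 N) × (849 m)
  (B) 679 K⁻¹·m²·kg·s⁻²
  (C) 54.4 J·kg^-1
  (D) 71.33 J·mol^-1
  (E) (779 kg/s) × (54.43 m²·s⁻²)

(A)

Reference: C·V = s·A·J·C⁻¹ = kg·m²·s⁻².
Each option:
  (A) [kg·m·s⁻²] · [m] = kg·m²·s⁻²  ← same
  (B) kg·m²·s⁻²·K⁻¹
  (C) J·kg⁻¹ = N·m·kg⁻¹ = m²·s⁻²
  (D) J·mol⁻¹ = N·m·mol⁻¹ = kg·m²·s⁻²·mol⁻¹
  (E) [kg·s⁻¹] · [m²·s⁻²] = kg·m²·s⁻³
Only (A) matches kg·m²·s⁻².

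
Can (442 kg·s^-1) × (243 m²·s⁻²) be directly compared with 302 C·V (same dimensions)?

No

Expand each in SI base units:
  (442 kg·s^-1) × (243 m²·s⁻²):  [kg·s⁻¹] · [m²·s⁻²] = kg·m²·s⁻³
  302 C·V:  C·V = s·A·J·C⁻¹ = kg·m²·s⁻²
kg·m²·s⁻³ ≠ kg·m²·s⁻², so they cannot be added.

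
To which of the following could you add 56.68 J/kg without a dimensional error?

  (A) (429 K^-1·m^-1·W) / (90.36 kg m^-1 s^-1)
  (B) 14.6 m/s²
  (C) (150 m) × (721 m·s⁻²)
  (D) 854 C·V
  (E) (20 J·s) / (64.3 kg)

Reference: J·kg⁻¹ = N·m·kg⁻¹ = m²·s⁻².
Each option:
  (A) [kg·m·s⁻³·K⁻¹] / [kg·m⁻¹·s⁻¹] = m²·s⁻²·K⁻¹
  (B) m·s⁻²
  (C) [m] · [m·s⁻²] = m²·s⁻²  ← same
  (D) C·V = s·A·J·C⁻¹ = kg·m²·s⁻²
  (E) [kg·m²·s⁻¹] / [kg] = m²·s⁻¹
Only (C) matches m²·s⁻².

(C)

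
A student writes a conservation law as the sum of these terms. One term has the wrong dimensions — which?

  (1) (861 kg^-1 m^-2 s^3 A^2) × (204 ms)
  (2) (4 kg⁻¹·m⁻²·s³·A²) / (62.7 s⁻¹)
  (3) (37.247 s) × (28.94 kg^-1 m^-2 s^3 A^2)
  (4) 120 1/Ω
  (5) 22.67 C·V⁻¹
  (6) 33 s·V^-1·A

Work out the base dimensions of each:
  (1) [kg⁻¹·m⁻²·s³·A²] · [s] = kg⁻¹·m⁻²·s⁴·A²
  (2) [kg⁻¹·m⁻²·s³·A²] / [s⁻¹] = kg⁻¹·m⁻²·s⁴·A²
  (3) [s] · [kg⁻¹·m⁻²·s³·A²] = kg⁻¹·m⁻²·s⁴·A²
  (4) Ω⁻¹ = (V·A⁻¹)⁻¹ = kg⁻¹·m⁻²·s³·A²
  (5) C·V⁻¹ = s·A·(J·C⁻¹)⁻¹ = kg⁻¹·m⁻²·s⁴·A²
  (6) A·s·V⁻¹ = A·s·(J·C⁻¹)⁻¹ = kg⁻¹·m⁻²·s⁴·A²
All reduce to kg⁻¹·m⁻²·s⁴·A² except (4), which is kg⁻¹·m⁻²·s³·A².

(4)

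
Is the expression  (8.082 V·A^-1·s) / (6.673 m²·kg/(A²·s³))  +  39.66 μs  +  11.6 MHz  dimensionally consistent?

Work out the base dimensions of each:
  (8.082 V·A^-1·s) / (6.673 m²·kg/(A²·s³)):  [kg·m²·s⁻²·A⁻²] / [kg·m²·s⁻³·A⁻²] = s
  39.66 μs:  s
  11.6 MHz:  Hz = s⁻¹
The terms do not share a single dimension (s vs s⁻¹).

No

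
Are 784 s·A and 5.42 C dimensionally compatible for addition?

In SI base units:
  784 s·A:  A·s = s·A
  5.42 C:  C = s·A
Both are s·A, so they have the same dimensions and can be added.

Yes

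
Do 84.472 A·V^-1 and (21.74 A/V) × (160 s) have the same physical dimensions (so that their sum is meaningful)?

No

Expand each in SI base units:
  84.472 A·V^-1:  A·V⁻¹ = A·(J·C⁻¹)⁻¹ = kg⁻¹·m⁻²·s³·A²
  (21.74 A/V) × (160 s):  [kg⁻¹·m⁻²·s³·A²] · [s] = kg⁻¹·m⁻²·s⁴·A²
kg⁻¹·m⁻²·s³·A² ≠ kg⁻¹·m⁻²·s⁴·A², so they cannot be added.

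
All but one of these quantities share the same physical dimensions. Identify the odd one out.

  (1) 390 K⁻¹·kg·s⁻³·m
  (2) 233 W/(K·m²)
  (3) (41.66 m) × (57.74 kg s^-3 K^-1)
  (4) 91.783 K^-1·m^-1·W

Expand each in SI base units:
  (1) kg·m·s⁻³·K⁻¹
  (2) W·m⁻²·K⁻¹ = J·s⁻¹·m⁻²·K⁻¹ = kg·s⁻³·K⁻¹
  (3) [m] · [kg·s⁻³·K⁻¹] = kg·m·s⁻³·K⁻¹
  (4) W·m⁻¹·K⁻¹ = J·s⁻¹·m⁻¹·K⁻¹ = kg·m·s⁻³·K⁻¹
All reduce to kg·m·s⁻³·K⁻¹ except (2), which is kg·s⁻³·K⁻¹.

(2)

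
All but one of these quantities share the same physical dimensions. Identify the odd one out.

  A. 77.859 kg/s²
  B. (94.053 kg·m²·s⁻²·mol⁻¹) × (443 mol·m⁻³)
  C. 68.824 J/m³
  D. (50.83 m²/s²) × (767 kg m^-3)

Expand each in SI base units:
  A. kg·s⁻²
  B. [kg·m²·s⁻²·mol⁻¹] · [m⁻³·mol] = kg·m⁻¹·s⁻²
  C. J·m⁻³ = N·m·m⁻³ = kg·m⁻¹·s⁻²
  D. [m²·s⁻²] · [kg·m⁻³] = kg·m⁻¹·s⁻²
All reduce to kg·m⁻¹·s⁻² except A., which is kg·s⁻².

A.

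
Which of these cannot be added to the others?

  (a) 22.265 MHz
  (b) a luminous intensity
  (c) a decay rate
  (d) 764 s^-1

(b)

Reduce each to base SI dimensions:
  (a) Hz = s⁻¹
  (b) [luminous intensity] = cd
  (c) [decay rate] = s⁻¹
  (d) s⁻¹
All reduce to s⁻¹ except (b), which is cd.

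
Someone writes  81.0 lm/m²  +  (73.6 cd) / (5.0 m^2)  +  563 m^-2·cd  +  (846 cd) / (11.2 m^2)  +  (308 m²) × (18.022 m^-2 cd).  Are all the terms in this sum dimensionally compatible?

No

Expand each in SI base units:
  81.0 lm/m²:  lm·m⁻² = cd·m⁻² = m⁻²·cd
  (73.6 cd) / (5.0 m^2):  [cd] / [m²] = m⁻²·cd
  563 m^-2·cd:  cd·m⁻² = m⁻²·cd
  (846 cd) / (11.2 m^2):  [cd] / [m²] = m⁻²·cd
  (308 m²) × (18.022 m^-2 cd):  [m²] · [m⁻²·cd] = cd
The terms do not share a single dimension (cd vs m⁻²·cd).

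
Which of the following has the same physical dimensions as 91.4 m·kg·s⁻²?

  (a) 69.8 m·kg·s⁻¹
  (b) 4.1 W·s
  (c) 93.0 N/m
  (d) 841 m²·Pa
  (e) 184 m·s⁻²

Reference: kg·m·s⁻².
Each option:
  (a) kg·m·s⁻¹
  (b) W·s = J·s⁻¹·s = kg·m²·s⁻²
  (c) N·m⁻¹ = kg·m·s⁻²·m⁻¹ = kg·s⁻²
  (d) Pa·m² = N·m⁻²·m² = kg·m·s⁻²  ← same
  (e) m·s⁻²
Only (d) matches kg·m·s⁻².

(d)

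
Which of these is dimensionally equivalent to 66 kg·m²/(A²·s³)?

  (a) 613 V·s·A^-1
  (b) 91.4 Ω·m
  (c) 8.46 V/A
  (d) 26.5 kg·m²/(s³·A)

Reference: kg·m²·s⁻³·A⁻².
Each option:
  (a) V·s·A⁻¹ = J·C⁻¹·s·A⁻¹ = kg·m²·s⁻²·A⁻²
  (b) Ω·m = V·A⁻¹·m = kg·m³·s⁻³·A⁻²
  (c) V·A⁻¹ = J·C⁻¹·A⁻¹ = kg·m²·s⁻³·A⁻²  ← same
  (d) kg·m²·s⁻³·A⁻¹
Only (c) matches kg·m²·s⁻³·A⁻².

(c)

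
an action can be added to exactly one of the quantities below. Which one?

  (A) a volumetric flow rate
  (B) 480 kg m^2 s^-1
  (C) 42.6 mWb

(B)

Reference: [action] = kg·m²·s⁻¹.
Each option:
  (A) [volumetric flow rate] = m³·s⁻¹
  (B) kg·m²·s⁻¹  ← same
  (C) Wb = V·s = kg·m²·s⁻²·A⁻¹
Only (B) matches kg·m²·s⁻¹.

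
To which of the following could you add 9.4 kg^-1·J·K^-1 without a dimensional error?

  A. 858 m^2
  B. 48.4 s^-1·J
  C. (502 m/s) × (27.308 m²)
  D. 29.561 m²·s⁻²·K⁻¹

D.

Reference: J·kg⁻¹·K⁻¹ = N·m·kg⁻¹·K⁻¹ = m²·s⁻²·K⁻¹.
Each option:
  A. m²
  B. J·s⁻¹ = N·m·s⁻¹ = kg·m²·s⁻³
  C. [m·s⁻¹] · [m²] = m³·s⁻¹
  D. m²·s⁻²·K⁻¹  ← same
Only D. matches m²·s⁻²·K⁻¹.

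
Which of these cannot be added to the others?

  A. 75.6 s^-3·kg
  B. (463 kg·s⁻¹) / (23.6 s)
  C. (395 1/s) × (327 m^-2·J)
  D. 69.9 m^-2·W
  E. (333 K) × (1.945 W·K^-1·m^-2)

B.

In SI base units:
  A. kg·s⁻³
  B. [kg·s⁻¹] / [s] = kg·s⁻²
  C. [s⁻¹] · [kg·s⁻²] = kg·s⁻³
  D. W·m⁻² = J·s⁻¹·m⁻² = kg·s⁻³
  E. [K] · [kg·s⁻³·K⁻¹] = kg·s⁻³
All reduce to kg·s⁻³ except B., which is kg·s⁻².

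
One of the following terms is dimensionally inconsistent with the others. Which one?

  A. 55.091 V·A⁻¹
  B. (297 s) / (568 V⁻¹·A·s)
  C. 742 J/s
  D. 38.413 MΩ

Reduce each to base SI dimensions:
  A. V·A⁻¹ = J·C⁻¹·A⁻¹ = kg·m²·s⁻³·A⁻²
  B. [s] / [kg⁻¹·m⁻²·s⁴·A²] = kg·m²·s⁻³·A⁻²
  C. J·s⁻¹ = N·m·s⁻¹ = kg·m²·s⁻³
  D. Ω = V·A⁻¹ = kg·m²·s⁻³·A⁻²
All reduce to kg·m²·s⁻³·A⁻² except C., which is kg·m²·s⁻³.

C.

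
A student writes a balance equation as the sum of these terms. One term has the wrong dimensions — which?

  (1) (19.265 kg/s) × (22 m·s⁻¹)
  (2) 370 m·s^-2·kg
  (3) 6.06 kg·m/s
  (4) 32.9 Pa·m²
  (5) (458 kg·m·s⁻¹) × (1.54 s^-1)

Expand each in SI base units:
  (1) [kg·s⁻¹] · [m·s⁻¹] = kg·m·s⁻²
  (2) kg·m·s⁻²
  (3) kg·m·s⁻¹
  (4) Pa·m² = N·m⁻²·m² = kg·m·s⁻²
  (5) [kg·m·s⁻¹] · [s⁻¹] = kg·m·s⁻²
All reduce to kg·m·s⁻² except (3), which is kg·m·s⁻¹.

(3)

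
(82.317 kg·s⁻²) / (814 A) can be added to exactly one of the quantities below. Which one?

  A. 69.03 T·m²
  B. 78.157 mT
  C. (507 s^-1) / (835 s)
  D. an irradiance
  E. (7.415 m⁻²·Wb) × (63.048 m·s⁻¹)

Reference: [kg·s⁻²] / [A] = kg·s⁻²·A⁻¹.
Each option:
  A. T·m² = Wb·m⁻²·m² = kg·m²·s⁻²·A⁻¹
  B. T = Wb·m⁻² = kg·s⁻²·A⁻¹  ← same
  C. [s⁻¹] / [s] = s⁻²
  D. [irradiance] = kg·s⁻³
  E. [kg·s⁻²·A⁻¹] · [m·s⁻¹] = kg·m·s⁻³·A⁻¹
Only B. matches kg·s⁻²·A⁻¹.

B.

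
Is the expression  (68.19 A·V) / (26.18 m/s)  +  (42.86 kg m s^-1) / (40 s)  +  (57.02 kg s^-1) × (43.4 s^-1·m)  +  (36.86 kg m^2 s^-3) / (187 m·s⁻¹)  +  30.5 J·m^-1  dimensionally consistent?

Yes

In SI base units:
  (68.19 A·V) / (26.18 m/s):  [kg·m²·s⁻³] / [m·s⁻¹] = kg·m·s⁻²
  (42.86 kg m s^-1) / (40 s):  [kg·m·s⁻¹] / [s] = kg·m·s⁻²
  (57.02 kg s^-1) × (43.4 s^-1·m):  [kg·s⁻¹] · [m·s⁻¹] = kg·m·s⁻²
  (36.86 kg m^2 s^-3) / (187 m·s⁻¹):  [kg·m²·s⁻³] / [m·s⁻¹] = kg·m·s⁻²
  30.5 J·m^-1:  J·m⁻¹ = N·m·m⁻¹ = kg·m·s⁻²
Every term reduces to kg·m·s⁻².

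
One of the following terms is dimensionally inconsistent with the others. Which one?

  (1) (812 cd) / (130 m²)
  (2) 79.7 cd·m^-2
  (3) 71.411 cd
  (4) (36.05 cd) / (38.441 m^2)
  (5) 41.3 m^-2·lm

(3)

Work out the base dimensions of each:
  (1) [cd] / [m²] = m⁻²·cd
  (2) cd·m⁻² = m⁻²·cd
  (3) cd
  (4) [cd] / [m²] = m⁻²·cd
  (5) lm·m⁻² = cd·m⁻² = m⁻²·cd
All reduce to m⁻²·cd except (3), which is cd.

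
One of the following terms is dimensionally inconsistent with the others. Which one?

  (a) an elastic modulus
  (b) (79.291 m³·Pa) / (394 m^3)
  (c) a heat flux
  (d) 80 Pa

(c)

Expand each in SI base units:
  (a) [elastic modulus] = kg·m⁻¹·s⁻²
  (b) [kg·m²·s⁻²] / [m³] = kg·m⁻¹·s⁻²
  (c) [heat flux] = kg·s⁻³
  (d) Pa = N·m⁻² = kg·m⁻¹·s⁻²
All reduce to kg·m⁻¹·s⁻² except (c), which is kg·s⁻³.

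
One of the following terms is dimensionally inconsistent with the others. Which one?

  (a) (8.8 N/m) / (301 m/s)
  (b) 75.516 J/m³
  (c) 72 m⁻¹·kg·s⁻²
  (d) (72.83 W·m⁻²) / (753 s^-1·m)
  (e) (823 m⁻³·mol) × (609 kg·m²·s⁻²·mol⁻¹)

Dimensions:
  (a) [kg·s⁻²] / [m·s⁻¹] = kg·m⁻¹·s⁻¹
  (b) J·m⁻³ = N·m·m⁻³ = kg·m⁻¹·s⁻²
  (c) kg·m⁻¹·s⁻²
  (d) [kg·s⁻³] / [m·s⁻¹] = kg·m⁻¹·s⁻²
  (e) [m⁻³·mol] · [kg·m²·s⁻²·mol⁻¹] = kg·m⁻¹·s⁻²
All reduce to kg·m⁻¹·s⁻² except (a), which is kg·m⁻¹·s⁻¹.

(a)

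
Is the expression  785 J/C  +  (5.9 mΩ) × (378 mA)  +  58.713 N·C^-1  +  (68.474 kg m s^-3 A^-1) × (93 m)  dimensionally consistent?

No

Dimensions:
  785 J/C:  J·C⁻¹ = N·m·(s·A)⁻¹ = kg·m²·s⁻³·A⁻¹
  (5.9 mΩ) × (378 mA):  [kg·m²·s⁻³·A⁻²] · [A] = kg·m²·s⁻³·A⁻¹
  58.713 N·C^-1:  N·C⁻¹ = kg·m·s⁻²·(s·A)⁻¹ = kg·m·s⁻³·A⁻¹
  (68.474 kg m s^-3 A^-1) × (93 m):  [kg·m·s⁻³·A⁻¹] · [m] = kg·m²·s⁻³·A⁻¹
The terms do not share a single dimension (kg·m²·s⁻³·A⁻¹ vs kg·m·s⁻³·A⁻¹).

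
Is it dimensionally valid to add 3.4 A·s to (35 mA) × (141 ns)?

Yes

Work out the base dimensions of each:
  3.4 A·s:  A·s = s·A
  (35 mA) × (141 ns):  [A] · [s] = s·A
Both are s·A, so they have the same dimensions and can be added.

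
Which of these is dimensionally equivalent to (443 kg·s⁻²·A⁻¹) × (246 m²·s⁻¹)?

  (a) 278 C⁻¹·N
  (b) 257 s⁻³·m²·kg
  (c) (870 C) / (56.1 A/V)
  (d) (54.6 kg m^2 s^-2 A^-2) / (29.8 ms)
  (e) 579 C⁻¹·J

(e)

Reference: [kg·s⁻²·A⁻¹] · [m²·s⁻¹] = kg·m²·s⁻³·A⁻¹.
Each option:
  (a) N·C⁻¹ = kg·m·s⁻²·(s·A)⁻¹ = kg·m·s⁻³·A⁻¹
  (b) kg·m²·s⁻³
  (c) [s·A] / [kg⁻¹·m⁻²·s³·A²] = kg·m²·s⁻²·A⁻¹
  (d) [kg·m²·s⁻²·A⁻²] / [s] = kg·m²·s⁻³·A⁻²
  (e) J·C⁻¹ = N·m·(s·A)⁻¹ = kg·m²·s⁻³·A⁻¹  ← same
Only (e) matches kg·m²·s⁻³·A⁻¹.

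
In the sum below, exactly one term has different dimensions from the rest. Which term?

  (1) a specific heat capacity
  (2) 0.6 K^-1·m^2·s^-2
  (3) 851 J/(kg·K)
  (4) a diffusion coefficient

Work out the base dimensions of each:
  (1) [specific heat capacity] = m²·s⁻²·K⁻¹
  (2) m²·s⁻²·K⁻¹
  (3) J·kg⁻¹·K⁻¹ = N·m·kg⁻¹·K⁻¹ = m²·s⁻²·K⁻¹
  (4) [diffusion coefficient] = m²·s⁻¹
All reduce to m²·s⁻²·K⁻¹ except (4), which is m²·s⁻¹.

(4)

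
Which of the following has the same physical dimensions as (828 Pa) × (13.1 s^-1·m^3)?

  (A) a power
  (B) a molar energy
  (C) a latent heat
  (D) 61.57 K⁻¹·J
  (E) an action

(A)

Reference: [kg·m⁻¹·s⁻²] · [m³·s⁻¹] = kg·m²·s⁻³.
Each option:
  (A) [power] = kg·m²·s⁻³  ← same
  (B) [molar energy] = kg·m²·s⁻²·mol⁻¹
  (C) [latent heat] = m²·s⁻²
  (D) J·K⁻¹ = N·m·K⁻¹ = kg·m²·s⁻²·K⁻¹
  (E) [action] = kg·m²·s⁻¹
Only (A) matches kg·m²·s⁻³.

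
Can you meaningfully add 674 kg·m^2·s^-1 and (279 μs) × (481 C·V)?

Yes

Work out the base dimensions of each:
  674 kg·m^2·s^-1:  kg·m²·s⁻¹
  (279 μs) × (481 C·V):  [s] · [kg·m²·s⁻²] = kg·m²·s⁻¹
Both are kg·m²·s⁻¹, so they have the same dimensions and can be added.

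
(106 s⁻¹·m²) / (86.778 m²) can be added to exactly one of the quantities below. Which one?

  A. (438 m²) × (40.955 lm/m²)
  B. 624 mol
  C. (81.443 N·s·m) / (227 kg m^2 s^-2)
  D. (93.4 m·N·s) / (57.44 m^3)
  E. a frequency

E.

Reference: [m²·s⁻¹] / [m²] = s⁻¹.
Each option:
  A. [m²] · [m⁻²·cd] = cd
  B. mol
  C. [kg·m²·s⁻¹] / [kg·m²·s⁻²] = s
  D. [kg·m²·s⁻¹] / [m³] = kg·m⁻¹·s⁻¹
  E. [frequency] = s⁻¹  ← same
Only E. matches s⁻¹.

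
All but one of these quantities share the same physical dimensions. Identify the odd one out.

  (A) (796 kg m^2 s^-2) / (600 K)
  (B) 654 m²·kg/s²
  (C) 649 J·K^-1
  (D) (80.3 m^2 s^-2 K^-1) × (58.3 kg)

Expand each in SI base units:
  (A) [kg·m²·s⁻²] / [K] = kg·m²·s⁻²·K⁻¹
  (B) kg·m²·s⁻²
  (C) J·K⁻¹ = N·m·K⁻¹ = kg·m²·s⁻²·K⁻¹
  (D) [m²·s⁻²·K⁻¹] · [kg] = kg·m²·s⁻²·K⁻¹
All reduce to kg·m²·s⁻²·K⁻¹ except (B), which is kg·m²·s⁻².

(B)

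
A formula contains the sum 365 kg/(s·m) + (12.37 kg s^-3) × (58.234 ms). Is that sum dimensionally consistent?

Reduce each to base SI dimensions:
  365 kg/(s·m):  kg·m⁻¹·s⁻¹
  (12.37 kg s^-3) × (58.234 ms):  [kg·s⁻³] · [s] = kg·s⁻²
kg·m⁻¹·s⁻¹ ≠ kg·s⁻², so they cannot be added.

No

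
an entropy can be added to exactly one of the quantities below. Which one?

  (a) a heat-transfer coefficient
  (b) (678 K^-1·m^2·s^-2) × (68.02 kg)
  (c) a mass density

(b)

Reference: [entropy] = kg·m²·s⁻²·K⁻¹.
Each option:
  (a) [heat-transfer coefficient] = kg·s⁻³·K⁻¹
  (b) [m²·s⁻²·K⁻¹] · [kg] = kg·m²·s⁻²·K⁻¹  ← same
  (c) [mass density] = kg·m⁻³
Only (b) matches kg·m²·s⁻²·K⁻¹.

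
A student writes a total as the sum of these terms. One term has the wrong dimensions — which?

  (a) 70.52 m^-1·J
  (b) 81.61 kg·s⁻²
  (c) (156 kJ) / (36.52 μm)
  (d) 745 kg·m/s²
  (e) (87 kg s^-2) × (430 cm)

Reduce each to base SI dimensions:
  (a) J·m⁻¹ = N·m·m⁻¹ = kg·m·s⁻²
  (b) kg·s⁻²
  (c) [kg·m²·s⁻²] / [m] = kg·m·s⁻²
  (d) kg·m·s⁻²
  (e) [kg·s⁻²] · [m] = kg·m·s⁻²
All reduce to kg·m·s⁻² except (b), which is kg·s⁻².

(b)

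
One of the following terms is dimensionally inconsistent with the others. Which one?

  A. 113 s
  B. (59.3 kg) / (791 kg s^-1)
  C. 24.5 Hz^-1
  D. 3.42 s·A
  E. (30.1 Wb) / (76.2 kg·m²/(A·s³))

D.

Reduce each to base SI dimensions:
  A. s
  B. [kg] / [kg·s⁻¹] = s
  C. Hz⁻¹ = (s⁻¹)⁻¹ = s
  D. A·s = s·A
  E. [kg·m²·s⁻²·A⁻¹] / [kg·m²·s⁻³·A⁻¹] = s
All reduce to s except D., which is s·A.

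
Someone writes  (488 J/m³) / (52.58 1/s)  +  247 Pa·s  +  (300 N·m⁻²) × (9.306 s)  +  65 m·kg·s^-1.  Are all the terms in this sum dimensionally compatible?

No

Reduce each to base SI dimensions:
  (488 J/m³) / (52.58 1/s):  [kg·m⁻¹·s⁻²] / [s⁻¹] = kg·m⁻¹·s⁻¹
  247 Pa·s:  Pa·s = N·m⁻²·s = kg·m⁻¹·s⁻¹
  (300 N·m⁻²) × (9.306 s):  [kg·m⁻¹·s⁻²] · [s] = kg·m⁻¹·s⁻¹
  65 m·kg·s^-1:  kg·m·s⁻¹
The terms do not share a single dimension (kg·m·s⁻¹ vs kg·m⁻¹·s⁻¹).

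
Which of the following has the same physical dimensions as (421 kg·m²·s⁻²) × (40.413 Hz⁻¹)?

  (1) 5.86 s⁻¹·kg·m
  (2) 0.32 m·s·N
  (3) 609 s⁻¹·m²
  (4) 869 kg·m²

(2)

Reference: [kg·m²·s⁻²] · [s] = kg·m²·s⁻¹.
Each option:
  (1) kg·m·s⁻¹
  (2) N·m·s = kg·m·s⁻²·m·s = kg·m²·s⁻¹  ← same
  (3) m²·s⁻¹
  (4) kg·m²
Only (2) matches kg·m²·s⁻¹.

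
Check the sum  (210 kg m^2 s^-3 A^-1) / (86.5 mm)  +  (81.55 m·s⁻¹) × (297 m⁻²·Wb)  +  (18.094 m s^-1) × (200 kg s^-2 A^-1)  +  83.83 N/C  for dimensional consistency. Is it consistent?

In SI base units:
  (210 kg m^2 s^-3 A^-1) / (86.5 mm):  [kg·m²·s⁻³·A⁻¹] / [m] = kg·m·s⁻³·A⁻¹
  (81.55 m·s⁻¹) × (297 m⁻²·Wb):  [m·s⁻¹] · [kg·s⁻²·A⁻¹] = kg·m·s⁻³·A⁻¹
  (18.094 m s^-1) × (200 kg s^-2 A^-1):  [m·s⁻¹] · [kg·s⁻²·A⁻¹] = kg·m·s⁻³·A⁻¹
  83.83 N/C:  N·C⁻¹ = kg·m·s⁻²·(s·A)⁻¹ = kg·m·s⁻³·A⁻¹
Every term reduces to kg·m·s⁻³·A⁻¹.

Yes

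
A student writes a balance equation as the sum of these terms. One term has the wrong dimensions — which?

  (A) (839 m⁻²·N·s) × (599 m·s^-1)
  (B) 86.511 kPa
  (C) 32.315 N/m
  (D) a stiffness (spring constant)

In SI base units:
  (A) [kg·m⁻¹·s⁻¹] · [m·s⁻¹] = kg·s⁻²
  (B) Pa = N·m⁻² = kg·m⁻¹·s⁻²
  (C) N·m⁻¹ = kg·m·s⁻²·m⁻¹ = kg·s⁻²
  (D) [stiffness (spring constant)] = kg·s⁻²
All reduce to kg·s⁻² except (B), which is kg·m⁻¹·s⁻².

(B)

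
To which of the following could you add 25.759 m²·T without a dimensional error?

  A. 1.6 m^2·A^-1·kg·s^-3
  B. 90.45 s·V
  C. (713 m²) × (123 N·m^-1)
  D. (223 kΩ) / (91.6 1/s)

Reference: T·m² = Wb·m⁻²·m² = kg·m²·s⁻²·A⁻¹.
Each option:
  A. kg·m²·s⁻³·A⁻¹
  B. V·s = J·C⁻¹·s = kg·m²·s⁻²·A⁻¹  ← same
  C. [m²] · [kg·s⁻²] = kg·m²·s⁻²
  D. [kg·m²·s⁻³·A⁻²] / [s⁻¹] = kg·m²·s⁻²·A⁻²
Only B. matches kg·m²·s⁻²·A⁻¹.

B.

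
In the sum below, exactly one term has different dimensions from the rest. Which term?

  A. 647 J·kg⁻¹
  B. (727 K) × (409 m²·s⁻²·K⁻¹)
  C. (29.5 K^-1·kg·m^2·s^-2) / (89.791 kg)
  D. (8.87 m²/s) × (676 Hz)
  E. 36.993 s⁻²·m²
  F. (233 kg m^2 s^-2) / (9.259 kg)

C.

Dimensions:
  A. J·kg⁻¹ = N·m·kg⁻¹ = m²·s⁻²
  B. [K] · [m²·s⁻²·K⁻¹] = m²·s⁻²
  C. [kg·m²·s⁻²·K⁻¹] / [kg] = m²·s⁻²·K⁻¹
  D. [m²·s⁻¹] · [s⁻¹] = m²·s⁻²
  E. m²·s⁻²
  F. [kg·m²·s⁻²] / [kg] = m²·s⁻²
All reduce to m²·s⁻² except C., which is m²·s⁻²·K⁻¹.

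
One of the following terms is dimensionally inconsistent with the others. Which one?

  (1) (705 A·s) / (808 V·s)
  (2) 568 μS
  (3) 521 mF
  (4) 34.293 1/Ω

Work out the base dimensions of each:
  (1) [s·A] / [kg·m²·s⁻²·A⁻¹] = kg⁻¹·m⁻²·s³·A²
  (2) S = Ω⁻¹ = kg⁻¹·m⁻²·s³·A²
  (3) F = C·V⁻¹ = kg⁻¹·m⁻²·s⁴·A²
  (4) Ω⁻¹ = (V·A⁻¹)⁻¹ = kg⁻¹·m⁻²·s³·A²
All reduce to kg⁻¹·m⁻²·s³·A² except (3), which is kg⁻¹·m⁻²·s⁴·A².

(3)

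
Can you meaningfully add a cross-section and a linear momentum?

Work out the base dimensions of each:
  a cross-section:  [cross-section] = m²
  a linear momentum:  [linear momentum] = kg·m·s⁻¹
m² ≠ kg·m·s⁻¹, so they cannot be added.

No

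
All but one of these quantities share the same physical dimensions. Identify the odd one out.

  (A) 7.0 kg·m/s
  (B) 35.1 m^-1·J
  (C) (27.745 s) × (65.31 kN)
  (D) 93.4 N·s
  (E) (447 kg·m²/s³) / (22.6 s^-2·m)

Dimensions:
  (A) kg·m·s⁻¹
  (B) J·m⁻¹ = N·m·m⁻¹ = kg·m·s⁻²
  (C) [s] · [kg·m·s⁻²] = kg·m·s⁻¹
  (D) N·s = kg·m·s⁻²·s = kg·m·s⁻¹
  (E) [kg·m²·s⁻³] / [m·s⁻²] = kg·m·s⁻¹
All reduce to kg·m·s⁻¹ except (B), which is kg·m·s⁻².

(B)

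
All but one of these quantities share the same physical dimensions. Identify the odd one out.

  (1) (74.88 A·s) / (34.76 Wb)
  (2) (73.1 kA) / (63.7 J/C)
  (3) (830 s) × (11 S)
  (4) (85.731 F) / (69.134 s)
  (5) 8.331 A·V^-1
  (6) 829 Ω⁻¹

(3)

Work out the base dimensions of each:
  (1) [s·A] / [kg·m²·s⁻²·A⁻¹] = kg⁻¹·m⁻²·s³·A²
  (2) [A] / [kg·m²·s⁻³·A⁻¹] = kg⁻¹·m⁻²·s³·A²
  (3) [s] · [kg⁻¹·m⁻²·s³·A²] = kg⁻¹·m⁻²·s⁴·A²
  (4) [kg⁻¹·m⁻²·s⁴·A²] / [s] = kg⁻¹·m⁻²·s³·A²
  (5) A·V⁻¹ = A·(J·C⁻¹)⁻¹ = kg⁻¹·m⁻²·s³·A²
  (6) Ω⁻¹ = (V·A⁻¹)⁻¹ = kg⁻¹·m⁻²·s³·A²
All reduce to kg⁻¹·m⁻²·s³·A² except (3), which is kg⁻¹·m⁻²·s⁴·A².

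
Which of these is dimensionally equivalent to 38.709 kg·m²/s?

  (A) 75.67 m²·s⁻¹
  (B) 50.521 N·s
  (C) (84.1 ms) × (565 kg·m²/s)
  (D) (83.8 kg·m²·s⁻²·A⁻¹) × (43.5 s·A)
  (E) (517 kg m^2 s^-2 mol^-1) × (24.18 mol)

Reference: kg·m²·s⁻¹.
Each option:
  (A) m²·s⁻¹
  (B) N·s = kg·m·s⁻²·s = kg·m·s⁻¹
  (C) [s] · [kg·m²·s⁻¹] = kg·m²
  (D) [kg·m²·s⁻²·A⁻¹] · [s·A] = kg·m²·s⁻¹  ← same
  (E) [kg·m²·s⁻²·mol⁻¹] · [mol] = kg·m²·s⁻²
Only (D) matches kg·m²·s⁻¹.

(D)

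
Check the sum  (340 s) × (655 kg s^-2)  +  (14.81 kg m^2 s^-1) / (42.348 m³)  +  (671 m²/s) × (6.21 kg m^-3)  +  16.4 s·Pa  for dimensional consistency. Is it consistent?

No

Work out the base dimensions of each:
  (340 s) × (655 kg s^-2):  [s] · [kg·s⁻²] = kg·s⁻¹
  (14.81 kg m^2 s^-1) / (42.348 m³):  [kg·m²·s⁻¹] / [m³] = kg·m⁻¹·s⁻¹
  (671 m²/s) × (6.21 kg m^-3):  [m²·s⁻¹] · [kg·m⁻³] = kg·m⁻¹·s⁻¹
  16.4 s·Pa:  Pa·s = N·m⁻²·s = kg·m⁻¹·s⁻¹
The terms do not share a single dimension (kg·m⁻¹·s⁻¹ vs kg·s⁻¹).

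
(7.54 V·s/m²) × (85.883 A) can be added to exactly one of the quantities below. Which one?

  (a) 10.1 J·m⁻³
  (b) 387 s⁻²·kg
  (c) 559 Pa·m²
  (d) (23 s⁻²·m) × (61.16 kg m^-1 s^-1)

Reference: [kg·s⁻²·A⁻¹] · [A] = kg·s⁻².
Each option:
  (a) J·m⁻³ = N·m·m⁻³ = kg·m⁻¹·s⁻²
  (b) kg·s⁻²  ← same
  (c) Pa·m² = N·m⁻²·m² = kg·m·s⁻²
  (d) [m·s⁻²] · [kg·m⁻¹·s⁻¹] = kg·s⁻³
Only (b) matches kg·s⁻².

(b)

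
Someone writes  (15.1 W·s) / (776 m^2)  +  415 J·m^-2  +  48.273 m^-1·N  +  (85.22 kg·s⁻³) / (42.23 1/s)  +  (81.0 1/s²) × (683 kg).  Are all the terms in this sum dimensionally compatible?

Dimensions:
  (15.1 W·s) / (776 m^2):  [kg·m²·s⁻²] / [m²] = kg·s⁻²
  415 J·m^-2:  J·m⁻² = N·m·m⁻² = kg·s⁻²
  48.273 m^-1·N:  N·m⁻¹ = kg·m·s⁻²·m⁻¹ = kg·s⁻²
  (85.22 kg·s⁻³) / (42.23 1/s):  [kg·s⁻³] / [s⁻¹] = kg·s⁻²
  (81.0 1/s²) × (683 kg):  [s⁻²] · [kg] = kg·s⁻²
Every term reduces to kg·s⁻².

Yes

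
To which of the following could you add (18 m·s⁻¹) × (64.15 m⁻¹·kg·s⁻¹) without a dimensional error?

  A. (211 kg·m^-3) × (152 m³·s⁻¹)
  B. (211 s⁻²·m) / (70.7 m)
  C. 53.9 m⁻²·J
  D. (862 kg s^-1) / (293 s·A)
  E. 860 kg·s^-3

C.

Reference: [m·s⁻¹] · [kg·m⁻¹·s⁻¹] = kg·s⁻².
Each option:
  A. [kg·m⁻³] · [m³·s⁻¹] = kg·s⁻¹
  B. [m·s⁻²] / [m] = s⁻²
  C. J·m⁻² = N·m·m⁻² = kg·s⁻²  ← same
  D. [kg·s⁻¹] / [s·A] = kg·s⁻²·A⁻¹
  E. kg·s⁻³
Only C. matches kg·s⁻².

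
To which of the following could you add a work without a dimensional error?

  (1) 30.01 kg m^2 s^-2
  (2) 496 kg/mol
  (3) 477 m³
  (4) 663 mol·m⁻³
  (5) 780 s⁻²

Reference: [work] = kg·m²·s⁻².
Each option:
  (1) kg·m²·s⁻²  ← same
  (2) kg·mol⁻¹
  (3) m³
  (4) mol·m⁻³ = m⁻³·mol
  (5) s⁻²
Only (1) matches kg·m²·s⁻².

(1)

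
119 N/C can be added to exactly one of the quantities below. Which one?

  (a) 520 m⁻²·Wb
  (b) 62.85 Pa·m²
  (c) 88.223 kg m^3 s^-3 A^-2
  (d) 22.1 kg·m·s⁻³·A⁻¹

(d)

Reference: N·C⁻¹ = kg·m·s⁻²·(s·A)⁻¹ = kg·m·s⁻³·A⁻¹.
Each option:
  (a) Wb·m⁻² = V·s·m⁻² = kg·s⁻²·A⁻¹
  (b) Pa·m² = N·m⁻²·m² = kg·m·s⁻²
  (c) kg·m³·s⁻³·A⁻²
  (d) kg·m·s⁻³·A⁻¹  ← same
Only (d) matches kg·m·s⁻³·A⁻¹.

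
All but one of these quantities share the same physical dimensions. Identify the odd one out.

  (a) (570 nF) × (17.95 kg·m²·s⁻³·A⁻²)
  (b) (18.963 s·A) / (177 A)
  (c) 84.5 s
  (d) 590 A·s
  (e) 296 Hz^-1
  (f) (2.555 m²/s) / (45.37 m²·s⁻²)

(d)

In SI base units:
  (a) [kg⁻¹·m⁻²·s⁴·A²] · [kg·m²·s⁻³·A⁻²] = s
  (b) [s·A] / [A] = s
  (c) s
  (d) A·s = s·A
  (e) Hz⁻¹ = (s⁻¹)⁻¹ = s
  (f) [m²·s⁻¹] / [m²·s⁻²] = s
All reduce to s except (d), which is s·A.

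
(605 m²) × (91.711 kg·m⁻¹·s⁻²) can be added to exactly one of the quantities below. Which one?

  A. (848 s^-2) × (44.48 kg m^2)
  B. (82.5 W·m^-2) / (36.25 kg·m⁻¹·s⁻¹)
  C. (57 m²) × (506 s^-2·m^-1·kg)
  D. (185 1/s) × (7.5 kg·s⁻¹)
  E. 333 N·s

C.

Reference: [m²] · [kg·m⁻¹·s⁻²] = kg·m·s⁻².
Each option:
  A. [s⁻²] · [kg·m²] = kg·m²·s⁻²
  B. [kg·s⁻³] / [kg·m⁻¹·s⁻¹] = m·s⁻²
  C. [m²] · [kg·m⁻¹·s⁻²] = kg·m·s⁻²  ← same
  D. [s⁻¹] · [kg·s⁻¹] = kg·s⁻²
  E. N·s = kg·m·s⁻²·s = kg·m·s⁻¹
Only C. matches kg·m·s⁻².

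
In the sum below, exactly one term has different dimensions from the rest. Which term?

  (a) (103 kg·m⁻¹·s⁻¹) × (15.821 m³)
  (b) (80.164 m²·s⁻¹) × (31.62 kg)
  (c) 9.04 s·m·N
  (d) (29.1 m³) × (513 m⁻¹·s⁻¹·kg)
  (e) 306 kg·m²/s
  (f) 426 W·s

(f)

Reduce each to base SI dimensions:
  (a) [kg·m⁻¹·s⁻¹] · [m³] = kg·m²·s⁻¹
  (b) [m²·s⁻¹] · [kg] = kg·m²·s⁻¹
  (c) N·m·s = kg·m·s⁻²·m·s = kg·m²·s⁻¹
  (d) [m³] · [kg·m⁻¹·s⁻¹] = kg·m²·s⁻¹
  (e) kg·m²·s⁻¹
  (f) W·s = J·s⁻¹·s = kg·m²·s⁻²
All reduce to kg·m²·s⁻¹ except (f), which is kg·m²·s⁻².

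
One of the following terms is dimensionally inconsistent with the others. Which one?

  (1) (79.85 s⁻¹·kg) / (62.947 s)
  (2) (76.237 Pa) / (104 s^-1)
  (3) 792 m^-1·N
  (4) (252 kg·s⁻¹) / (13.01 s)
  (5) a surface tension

In SI base units:
  (1) [kg·s⁻¹] / [s] = kg·s⁻²
  (2) [kg·m⁻¹·s⁻²] / [s⁻¹] = kg·m⁻¹·s⁻¹
  (3) N·m⁻¹ = kg·m·s⁻²·m⁻¹ = kg·s⁻²
  (4) [kg·s⁻¹] / [s] = kg·s⁻²
  (5) [surface tension] = kg·s⁻²
All reduce to kg·s⁻² except (2), which is kg·m⁻¹·s⁻¹.

(2)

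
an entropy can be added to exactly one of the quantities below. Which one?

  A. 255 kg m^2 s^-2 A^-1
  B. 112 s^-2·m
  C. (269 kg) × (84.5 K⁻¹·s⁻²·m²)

C.

Reference: [entropy] = kg·m²·s⁻²·K⁻¹.
Each option:
  A. kg·m²·s⁻²·A⁻¹
  B. m·s⁻²
  C. [kg] · [m²·s⁻²·K⁻¹] = kg·m²·s⁻²·K⁻¹  ← same
Only C. matches kg·m²·s⁻²·K⁻¹.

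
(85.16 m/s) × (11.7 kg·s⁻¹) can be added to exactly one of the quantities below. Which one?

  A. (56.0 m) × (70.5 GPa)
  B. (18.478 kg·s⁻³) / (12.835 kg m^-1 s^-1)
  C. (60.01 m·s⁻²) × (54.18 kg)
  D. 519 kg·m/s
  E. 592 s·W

C.

Reference: [m·s⁻¹] · [kg·s⁻¹] = kg·m·s⁻².
Each option:
  A. [m] · [kg·m⁻¹·s⁻²] = kg·s⁻²
  B. [kg·s⁻³] / [kg·m⁻¹·s⁻¹] = m·s⁻²
  C. [m·s⁻²] · [kg] = kg·m·s⁻²  ← same
  D. kg·m·s⁻¹
  E. W·s = J·s⁻¹·s = kg·m²·s⁻²
Only C. matches kg·m·s⁻².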